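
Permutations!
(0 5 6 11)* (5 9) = (0 9 5 6 11) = [9, 1, 2, 3, 4, 6, 11, 7, 8, 5, 10, 0]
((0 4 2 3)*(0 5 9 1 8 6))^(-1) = (0 6 8 1 9 5 3 2 4)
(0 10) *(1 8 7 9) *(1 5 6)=(0 10)(1 8 7 9 5 6)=[10, 8, 2, 3, 4, 6, 1, 9, 7, 5, 0]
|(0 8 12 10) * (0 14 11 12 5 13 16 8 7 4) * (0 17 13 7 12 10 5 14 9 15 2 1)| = 16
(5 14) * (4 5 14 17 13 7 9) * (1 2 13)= (1 2 13 7 9 4 5 17)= [0, 2, 13, 3, 5, 17, 6, 9, 8, 4, 10, 11, 12, 7, 14, 15, 16, 1]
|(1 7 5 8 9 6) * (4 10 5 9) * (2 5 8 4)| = |(1 7 9 6)(2 5 4 10 8)| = 20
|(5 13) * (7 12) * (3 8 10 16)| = 4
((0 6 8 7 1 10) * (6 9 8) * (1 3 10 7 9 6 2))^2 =(0 2 7 10 6 1 3)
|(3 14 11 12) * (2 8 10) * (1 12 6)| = 6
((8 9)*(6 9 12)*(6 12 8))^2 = ((12)(6 9))^2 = (12)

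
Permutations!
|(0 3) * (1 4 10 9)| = 4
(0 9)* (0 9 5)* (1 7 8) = [5, 7, 2, 3, 4, 0, 6, 8, 1, 9] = (9)(0 5)(1 7 8)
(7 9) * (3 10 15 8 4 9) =(3 10 15 8 4 9 7) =[0, 1, 2, 10, 9, 5, 6, 3, 4, 7, 15, 11, 12, 13, 14, 8]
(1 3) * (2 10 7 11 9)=(1 3)(2 10 7 11 9)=[0, 3, 10, 1, 4, 5, 6, 11, 8, 2, 7, 9]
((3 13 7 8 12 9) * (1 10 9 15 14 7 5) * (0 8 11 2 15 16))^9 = ((0 8 12 16)(1 10 9 3 13 5)(2 15 14 7 11))^9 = (0 8 12 16)(1 3)(2 11 7 14 15)(5 9)(10 13)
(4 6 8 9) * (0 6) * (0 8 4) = (0 6 4 8 9) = [6, 1, 2, 3, 8, 5, 4, 7, 9, 0]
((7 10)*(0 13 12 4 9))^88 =((0 13 12 4 9)(7 10))^88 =(0 4 13 9 12)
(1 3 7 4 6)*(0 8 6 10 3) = (0 8 6 1)(3 7 4 10) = [8, 0, 2, 7, 10, 5, 1, 4, 6, 9, 3]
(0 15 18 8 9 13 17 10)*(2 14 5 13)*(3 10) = (0 15 18 8 9 2 14 5 13 17 3 10) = [15, 1, 14, 10, 4, 13, 6, 7, 9, 2, 0, 11, 12, 17, 5, 18, 16, 3, 8]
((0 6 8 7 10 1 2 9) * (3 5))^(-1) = (0 9 2 1 10 7 8 6)(3 5)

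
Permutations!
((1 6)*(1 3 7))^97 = (1 6 3 7)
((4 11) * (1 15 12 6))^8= ((1 15 12 6)(4 11))^8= (15)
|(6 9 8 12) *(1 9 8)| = |(1 9)(6 8 12)| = 6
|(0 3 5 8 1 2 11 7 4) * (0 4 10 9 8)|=21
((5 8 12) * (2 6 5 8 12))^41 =((2 6 5 12 8))^41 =(2 6 5 12 8)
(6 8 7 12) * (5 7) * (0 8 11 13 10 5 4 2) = [8, 1, 0, 3, 2, 7, 11, 12, 4, 9, 5, 13, 6, 10] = (0 8 4 2)(5 7 12 6 11 13 10)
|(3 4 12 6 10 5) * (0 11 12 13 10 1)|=|(0 11 12 6 1)(3 4 13 10 5)|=5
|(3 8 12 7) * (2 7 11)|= 6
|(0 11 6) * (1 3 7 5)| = |(0 11 6)(1 3 7 5)| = 12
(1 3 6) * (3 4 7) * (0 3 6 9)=(0 3 9)(1 4 7 6)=[3, 4, 2, 9, 7, 5, 1, 6, 8, 0]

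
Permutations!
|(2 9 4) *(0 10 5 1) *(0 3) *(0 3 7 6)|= 6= |(0 10 5 1 7 6)(2 9 4)|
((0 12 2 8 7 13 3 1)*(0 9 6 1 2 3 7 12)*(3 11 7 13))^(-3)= (13)(2 11)(3 12)(7 8)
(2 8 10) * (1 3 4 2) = (1 3 4 2 8 10) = [0, 3, 8, 4, 2, 5, 6, 7, 10, 9, 1]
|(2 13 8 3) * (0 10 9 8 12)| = |(0 10 9 8 3 2 13 12)| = 8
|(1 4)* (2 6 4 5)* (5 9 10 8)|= |(1 9 10 8 5 2 6 4)|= 8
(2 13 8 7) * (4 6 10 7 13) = (2 4 6 10 7)(8 13) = [0, 1, 4, 3, 6, 5, 10, 2, 13, 9, 7, 11, 12, 8]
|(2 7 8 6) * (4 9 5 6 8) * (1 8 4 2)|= 6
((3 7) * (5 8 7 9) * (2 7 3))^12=((2 7)(3 9 5 8))^12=(9)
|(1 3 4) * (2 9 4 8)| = 6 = |(1 3 8 2 9 4)|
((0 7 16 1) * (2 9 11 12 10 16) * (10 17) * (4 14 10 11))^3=((0 7 2 9 4 14 10 16 1)(11 12 17))^3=(17)(0 9 10)(1 2 14)(4 16 7)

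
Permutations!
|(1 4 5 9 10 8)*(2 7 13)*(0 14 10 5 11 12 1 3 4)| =18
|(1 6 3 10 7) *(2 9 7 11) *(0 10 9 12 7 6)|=|(0 10 11 2 12 7 1)(3 9 6)|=21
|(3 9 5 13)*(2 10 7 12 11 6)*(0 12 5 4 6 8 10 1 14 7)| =10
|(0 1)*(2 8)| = |(0 1)(2 8)| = 2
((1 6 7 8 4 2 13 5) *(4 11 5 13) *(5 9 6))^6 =((13)(1 5)(2 4)(6 7 8 11 9))^6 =(13)(6 7 8 11 9)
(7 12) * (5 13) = (5 13)(7 12) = [0, 1, 2, 3, 4, 13, 6, 12, 8, 9, 10, 11, 7, 5]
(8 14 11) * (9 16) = [0, 1, 2, 3, 4, 5, 6, 7, 14, 16, 10, 8, 12, 13, 11, 15, 9] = (8 14 11)(9 16)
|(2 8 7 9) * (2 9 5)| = 4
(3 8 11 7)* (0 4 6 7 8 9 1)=[4, 0, 2, 9, 6, 5, 7, 3, 11, 1, 10, 8]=(0 4 6 7 3 9 1)(8 11)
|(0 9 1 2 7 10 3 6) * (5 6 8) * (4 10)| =|(0 9 1 2 7 4 10 3 8 5 6)| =11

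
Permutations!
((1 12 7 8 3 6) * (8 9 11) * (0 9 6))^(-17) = (0 8 9 3 11)(1 6 7 12) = ((0 9 11 8 3)(1 12 7 6))^(-17)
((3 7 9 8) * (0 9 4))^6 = ((0 9 8 3 7 4))^6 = (9)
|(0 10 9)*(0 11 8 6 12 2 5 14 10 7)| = 18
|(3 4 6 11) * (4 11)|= 2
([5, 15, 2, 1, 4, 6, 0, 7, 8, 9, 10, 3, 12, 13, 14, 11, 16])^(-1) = [6, 3, 2, 11, 4, 0, 5, 7, 8, 9, 10, 15, 12, 13, 14, 1, 16]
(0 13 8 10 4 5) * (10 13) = (0 10 4 5)(8 13) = [10, 1, 2, 3, 5, 0, 6, 7, 13, 9, 4, 11, 12, 8]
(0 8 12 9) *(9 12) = (12)(0 8 9) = [8, 1, 2, 3, 4, 5, 6, 7, 9, 0, 10, 11, 12]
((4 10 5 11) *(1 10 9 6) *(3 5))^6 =((1 10 3 5 11 4 9 6))^6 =(1 9 11 3)(4 5 10 6)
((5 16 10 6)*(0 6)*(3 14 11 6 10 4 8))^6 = ((0 10)(3 14 11 6 5 16 4 8))^6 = (3 4 5 11)(6 14 8 16)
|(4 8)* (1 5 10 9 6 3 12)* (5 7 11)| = 18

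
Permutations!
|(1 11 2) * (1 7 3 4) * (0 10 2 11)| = 7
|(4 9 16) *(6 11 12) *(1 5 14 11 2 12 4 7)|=|(1 5 14 11 4 9 16 7)(2 12 6)|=24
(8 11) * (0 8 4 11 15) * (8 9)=[9, 1, 2, 3, 11, 5, 6, 7, 15, 8, 10, 4, 12, 13, 14, 0]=(0 9 8 15)(4 11)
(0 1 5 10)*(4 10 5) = (0 1 4 10) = [1, 4, 2, 3, 10, 5, 6, 7, 8, 9, 0]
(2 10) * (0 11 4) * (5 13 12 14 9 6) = (0 11 4)(2 10)(5 13 12 14 9 6) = [11, 1, 10, 3, 0, 13, 5, 7, 8, 6, 2, 4, 14, 12, 9]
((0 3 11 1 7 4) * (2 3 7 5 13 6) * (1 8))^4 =((0 7 4)(1 5 13 6 2 3 11 8))^4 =(0 7 4)(1 2)(3 5)(6 8)(11 13)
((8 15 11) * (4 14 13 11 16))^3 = (4 11 16 13 15 14 8)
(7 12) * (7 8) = (7 12 8) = [0, 1, 2, 3, 4, 5, 6, 12, 7, 9, 10, 11, 8]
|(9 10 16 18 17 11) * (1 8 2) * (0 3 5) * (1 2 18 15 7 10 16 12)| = 33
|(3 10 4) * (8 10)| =4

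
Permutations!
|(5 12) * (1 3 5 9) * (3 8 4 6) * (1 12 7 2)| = 8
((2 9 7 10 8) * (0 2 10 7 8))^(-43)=(0 9 10 2 8)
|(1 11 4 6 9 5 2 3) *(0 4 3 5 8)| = |(0 4 6 9 8)(1 11 3)(2 5)| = 30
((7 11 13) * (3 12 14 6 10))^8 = (3 6 12 10 14)(7 13 11)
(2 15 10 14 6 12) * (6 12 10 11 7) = (2 15 11 7 6 10 14 12) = [0, 1, 15, 3, 4, 5, 10, 6, 8, 9, 14, 7, 2, 13, 12, 11]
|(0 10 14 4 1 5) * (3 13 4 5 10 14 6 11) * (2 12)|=|(0 14 5)(1 10 6 11 3 13 4)(2 12)|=42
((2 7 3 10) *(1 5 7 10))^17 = (1 5 7 3)(2 10)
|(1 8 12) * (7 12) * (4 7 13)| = |(1 8 13 4 7 12)| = 6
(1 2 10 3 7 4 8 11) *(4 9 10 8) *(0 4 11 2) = (0 4 11 1)(2 8)(3 7 9 10) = [4, 0, 8, 7, 11, 5, 6, 9, 2, 10, 3, 1]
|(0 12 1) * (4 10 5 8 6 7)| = 6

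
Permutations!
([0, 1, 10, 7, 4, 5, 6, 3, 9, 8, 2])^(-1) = [0, 1, 10, 7, 4, 5, 6, 3, 9, 8, 2]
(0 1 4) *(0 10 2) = (0 1 4 10 2) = [1, 4, 0, 3, 10, 5, 6, 7, 8, 9, 2]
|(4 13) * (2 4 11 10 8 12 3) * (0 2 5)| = 10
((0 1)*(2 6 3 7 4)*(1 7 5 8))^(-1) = ((0 7 4 2 6 3 5 8 1))^(-1) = (0 1 8 5 3 6 2 4 7)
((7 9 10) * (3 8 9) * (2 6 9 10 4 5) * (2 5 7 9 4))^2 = (2 4 3 10)(6 7 8 9)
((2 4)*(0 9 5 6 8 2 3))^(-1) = (0 3 4 2 8 6 5 9)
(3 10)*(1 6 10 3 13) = (1 6 10 13) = [0, 6, 2, 3, 4, 5, 10, 7, 8, 9, 13, 11, 12, 1]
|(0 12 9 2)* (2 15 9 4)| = 4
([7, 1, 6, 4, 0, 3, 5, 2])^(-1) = (0 4 3 5 6 2 7)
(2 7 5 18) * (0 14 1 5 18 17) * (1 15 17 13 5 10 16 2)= [14, 10, 7, 3, 4, 13, 6, 18, 8, 9, 16, 11, 12, 5, 15, 17, 2, 0, 1]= (0 14 15 17)(1 10 16 2 7 18)(5 13)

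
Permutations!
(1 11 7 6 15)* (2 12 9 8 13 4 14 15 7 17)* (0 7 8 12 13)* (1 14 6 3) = (0 7 3 1 11 17 2 13 4 6 8)(9 12)(14 15) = [7, 11, 13, 1, 6, 5, 8, 3, 0, 12, 10, 17, 9, 4, 15, 14, 16, 2]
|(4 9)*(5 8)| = 2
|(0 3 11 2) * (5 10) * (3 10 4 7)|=|(0 10 5 4 7 3 11 2)|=8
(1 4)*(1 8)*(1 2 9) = [0, 4, 9, 3, 8, 5, 6, 7, 2, 1] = (1 4 8 2 9)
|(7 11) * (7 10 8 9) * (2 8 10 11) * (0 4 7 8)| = 4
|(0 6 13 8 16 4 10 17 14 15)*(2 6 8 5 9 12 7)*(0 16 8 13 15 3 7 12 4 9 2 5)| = |(0 13)(2 6 15 16 9 4 10 17 14 3 7 5)| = 12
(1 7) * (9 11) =(1 7)(9 11) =[0, 7, 2, 3, 4, 5, 6, 1, 8, 11, 10, 9]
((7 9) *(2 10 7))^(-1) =((2 10 7 9))^(-1) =(2 9 7 10)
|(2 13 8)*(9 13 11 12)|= |(2 11 12 9 13 8)|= 6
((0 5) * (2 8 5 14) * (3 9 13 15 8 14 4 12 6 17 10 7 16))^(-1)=((0 4 12 6 17 10 7 16 3 9 13 15 8 5)(2 14))^(-1)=(0 5 8 15 13 9 3 16 7 10 17 6 12 4)(2 14)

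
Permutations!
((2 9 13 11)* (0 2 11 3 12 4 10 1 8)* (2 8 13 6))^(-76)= (1 3 4)(2 6 9)(10 13 12)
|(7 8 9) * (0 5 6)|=3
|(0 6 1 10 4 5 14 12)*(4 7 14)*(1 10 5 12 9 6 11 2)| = 35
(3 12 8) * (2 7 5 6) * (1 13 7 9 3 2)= (1 13 7 5 6)(2 9 3 12 8)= [0, 13, 9, 12, 4, 6, 1, 5, 2, 3, 10, 11, 8, 7]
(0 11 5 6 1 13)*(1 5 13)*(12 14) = (0 11 13)(5 6)(12 14) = [11, 1, 2, 3, 4, 6, 5, 7, 8, 9, 10, 13, 14, 0, 12]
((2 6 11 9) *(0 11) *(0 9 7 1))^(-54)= (0 7)(1 11)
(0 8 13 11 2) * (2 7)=(0 8 13 11 7 2)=[8, 1, 0, 3, 4, 5, 6, 2, 13, 9, 10, 7, 12, 11]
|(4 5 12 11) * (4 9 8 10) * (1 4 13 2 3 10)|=28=|(1 4 5 12 11 9 8)(2 3 10 13)|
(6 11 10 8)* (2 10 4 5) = [0, 1, 10, 3, 5, 2, 11, 7, 6, 9, 8, 4] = (2 10 8 6 11 4 5)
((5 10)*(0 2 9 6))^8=((0 2 9 6)(5 10))^8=(10)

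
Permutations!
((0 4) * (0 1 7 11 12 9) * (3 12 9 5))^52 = (0 11 1)(3 12 5)(4 9 7)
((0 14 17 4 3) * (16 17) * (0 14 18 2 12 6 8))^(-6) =(18)(3 4 17 16 14)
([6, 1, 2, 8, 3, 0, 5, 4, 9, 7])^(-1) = (0 5 6)(3 4 7 9 8)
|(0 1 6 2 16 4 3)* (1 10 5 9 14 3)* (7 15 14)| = |(0 10 5 9 7 15 14 3)(1 6 2 16 4)| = 40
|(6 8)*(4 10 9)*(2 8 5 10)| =|(2 8 6 5 10 9 4)| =7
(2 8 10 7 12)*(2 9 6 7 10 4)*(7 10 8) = (2 7 12 9 6 10 8 4) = [0, 1, 7, 3, 2, 5, 10, 12, 4, 6, 8, 11, 9]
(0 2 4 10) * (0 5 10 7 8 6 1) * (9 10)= (0 2 4 7 8 6 1)(5 9 10)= [2, 0, 4, 3, 7, 9, 1, 8, 6, 10, 5]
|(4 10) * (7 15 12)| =6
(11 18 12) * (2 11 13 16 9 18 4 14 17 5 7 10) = (2 11 4 14 17 5 7 10)(9 18 12 13 16) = [0, 1, 11, 3, 14, 7, 6, 10, 8, 18, 2, 4, 13, 16, 17, 15, 9, 5, 12]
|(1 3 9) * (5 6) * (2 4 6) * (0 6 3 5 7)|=6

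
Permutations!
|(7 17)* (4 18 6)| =6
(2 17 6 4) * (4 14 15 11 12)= [0, 1, 17, 3, 2, 5, 14, 7, 8, 9, 10, 12, 4, 13, 15, 11, 16, 6]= (2 17 6 14 15 11 12 4)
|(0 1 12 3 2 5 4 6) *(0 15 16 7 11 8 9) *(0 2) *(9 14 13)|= 12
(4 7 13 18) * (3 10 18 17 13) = (3 10 18 4 7)(13 17) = [0, 1, 2, 10, 7, 5, 6, 3, 8, 9, 18, 11, 12, 17, 14, 15, 16, 13, 4]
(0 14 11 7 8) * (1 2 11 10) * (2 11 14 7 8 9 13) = (0 7 9 13 2 14 10 1 11 8) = [7, 11, 14, 3, 4, 5, 6, 9, 0, 13, 1, 8, 12, 2, 10]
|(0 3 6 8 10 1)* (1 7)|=|(0 3 6 8 10 7 1)|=7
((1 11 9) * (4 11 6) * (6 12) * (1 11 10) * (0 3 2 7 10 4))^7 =((0 3 2 7 10 1 12 6)(9 11))^7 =(0 6 12 1 10 7 2 3)(9 11)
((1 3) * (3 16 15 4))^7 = ((1 16 15 4 3))^7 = (1 15 3 16 4)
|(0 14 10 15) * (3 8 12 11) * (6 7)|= |(0 14 10 15)(3 8 12 11)(6 7)|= 4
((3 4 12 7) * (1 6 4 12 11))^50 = ((1 6 4 11)(3 12 7))^50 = (1 4)(3 7 12)(6 11)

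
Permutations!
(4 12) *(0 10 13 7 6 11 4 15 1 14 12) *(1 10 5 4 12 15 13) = (0 5 4)(1 14 15 10)(6 11 12 13 7) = [5, 14, 2, 3, 0, 4, 11, 6, 8, 9, 1, 12, 13, 7, 15, 10]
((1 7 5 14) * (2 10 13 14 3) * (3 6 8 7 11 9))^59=(1 3 13 11 2 14 9 10)(5 7 8 6)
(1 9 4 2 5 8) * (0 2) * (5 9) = (0 2 9 4)(1 5 8) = [2, 5, 9, 3, 0, 8, 6, 7, 1, 4]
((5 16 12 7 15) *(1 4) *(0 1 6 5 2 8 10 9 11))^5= (0 16 8 1 12 10 4 7 9 6 15 11 5 2)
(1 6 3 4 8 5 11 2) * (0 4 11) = [4, 6, 1, 11, 8, 0, 3, 7, 5, 9, 10, 2] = (0 4 8 5)(1 6 3 11 2)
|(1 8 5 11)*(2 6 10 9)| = |(1 8 5 11)(2 6 10 9)| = 4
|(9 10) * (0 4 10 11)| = |(0 4 10 9 11)| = 5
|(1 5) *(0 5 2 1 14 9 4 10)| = 6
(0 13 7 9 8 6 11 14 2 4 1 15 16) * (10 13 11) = (0 11 14 2 4 1 15 16)(6 10 13 7 9 8) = [11, 15, 4, 3, 1, 5, 10, 9, 6, 8, 13, 14, 12, 7, 2, 16, 0]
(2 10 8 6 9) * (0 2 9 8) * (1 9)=(0 2 10)(1 9)(6 8)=[2, 9, 10, 3, 4, 5, 8, 7, 6, 1, 0]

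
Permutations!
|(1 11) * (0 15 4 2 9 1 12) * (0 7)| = |(0 15 4 2 9 1 11 12 7)| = 9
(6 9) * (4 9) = (4 9 6) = [0, 1, 2, 3, 9, 5, 4, 7, 8, 6]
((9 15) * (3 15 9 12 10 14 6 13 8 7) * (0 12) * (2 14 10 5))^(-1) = (0 15 3 7 8 13 6 14 2 5 12)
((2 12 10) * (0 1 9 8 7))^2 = ((0 1 9 8 7)(2 12 10))^2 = (0 9 7 1 8)(2 10 12)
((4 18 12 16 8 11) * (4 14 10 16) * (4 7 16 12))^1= (4 18)(7 16 8 11 14 10 12)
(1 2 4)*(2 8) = (1 8 2 4) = [0, 8, 4, 3, 1, 5, 6, 7, 2]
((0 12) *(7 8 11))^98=((0 12)(7 8 11))^98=(12)(7 11 8)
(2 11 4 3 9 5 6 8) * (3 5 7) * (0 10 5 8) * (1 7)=(0 10 5 6)(1 7 3 9)(2 11 4 8)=[10, 7, 11, 9, 8, 6, 0, 3, 2, 1, 5, 4]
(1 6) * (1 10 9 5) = (1 6 10 9 5) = [0, 6, 2, 3, 4, 1, 10, 7, 8, 5, 9]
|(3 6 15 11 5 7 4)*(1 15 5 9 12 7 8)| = 11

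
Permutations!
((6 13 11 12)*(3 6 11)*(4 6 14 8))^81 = (3 4)(6 14)(8 13)(11 12)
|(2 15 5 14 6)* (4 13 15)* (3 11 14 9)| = 10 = |(2 4 13 15 5 9 3 11 14 6)|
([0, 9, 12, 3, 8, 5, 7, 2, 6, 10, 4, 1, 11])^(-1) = [0, 11, 7, 3, 10, 5, 8, 6, 4, 1, 9, 12, 2]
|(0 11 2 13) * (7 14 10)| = |(0 11 2 13)(7 14 10)| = 12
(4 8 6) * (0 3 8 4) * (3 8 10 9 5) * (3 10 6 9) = (0 8 9 5 10 3 6) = [8, 1, 2, 6, 4, 10, 0, 7, 9, 5, 3]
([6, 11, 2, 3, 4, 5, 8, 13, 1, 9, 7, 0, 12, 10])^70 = [0, 1, 2, 3, 4, 5, 6, 13, 8, 9, 7, 11, 12, 10]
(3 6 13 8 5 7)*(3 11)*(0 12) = (0 12)(3 6 13 8 5 7 11) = [12, 1, 2, 6, 4, 7, 13, 11, 5, 9, 10, 3, 0, 8]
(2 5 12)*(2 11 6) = (2 5 12 11 6) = [0, 1, 5, 3, 4, 12, 2, 7, 8, 9, 10, 6, 11]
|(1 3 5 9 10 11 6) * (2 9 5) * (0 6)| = |(0 6 1 3 2 9 10 11)| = 8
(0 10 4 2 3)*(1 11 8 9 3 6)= (0 10 4 2 6 1 11 8 9 3)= [10, 11, 6, 0, 2, 5, 1, 7, 9, 3, 4, 8]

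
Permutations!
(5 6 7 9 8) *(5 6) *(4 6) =(4 6 7 9 8) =[0, 1, 2, 3, 6, 5, 7, 9, 4, 8]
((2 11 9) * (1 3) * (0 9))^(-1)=(0 11 2 9)(1 3)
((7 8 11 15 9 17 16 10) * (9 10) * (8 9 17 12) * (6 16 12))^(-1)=(6 9 7 10 15 11 8 12 17 16)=((6 16 17 12 8 11 15 10 7 9))^(-1)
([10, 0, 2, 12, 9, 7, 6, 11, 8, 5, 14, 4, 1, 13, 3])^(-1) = [1, 12, 2, 14, 11, 9, 6, 5, 8, 4, 0, 7, 3, 13, 10]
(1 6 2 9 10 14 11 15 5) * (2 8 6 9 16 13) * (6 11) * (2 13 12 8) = (1 9 10 14 6 2 16 12 8 11 15 5) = [0, 9, 16, 3, 4, 1, 2, 7, 11, 10, 14, 15, 8, 13, 6, 5, 12]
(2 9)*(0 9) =(0 9 2) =[9, 1, 0, 3, 4, 5, 6, 7, 8, 2]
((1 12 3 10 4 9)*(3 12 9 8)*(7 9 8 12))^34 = (1 3 4 7)(8 10 12 9)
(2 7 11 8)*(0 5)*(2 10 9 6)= [5, 1, 7, 3, 4, 0, 2, 11, 10, 6, 9, 8]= (0 5)(2 7 11 8 10 9 6)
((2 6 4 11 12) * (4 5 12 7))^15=(2 12 5 6)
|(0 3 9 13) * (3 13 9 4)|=2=|(0 13)(3 4)|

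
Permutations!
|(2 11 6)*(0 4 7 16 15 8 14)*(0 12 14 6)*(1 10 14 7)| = |(0 4 1 10 14 12 7 16 15 8 6 2 11)| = 13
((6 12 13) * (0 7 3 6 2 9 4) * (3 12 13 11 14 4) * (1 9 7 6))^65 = ((0 6 13 2 7 12 11 14 4)(1 9 3))^65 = (0 13 7 11 4 6 2 12 14)(1 3 9)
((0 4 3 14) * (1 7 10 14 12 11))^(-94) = (0 1 4 7 3 10 12 14 11)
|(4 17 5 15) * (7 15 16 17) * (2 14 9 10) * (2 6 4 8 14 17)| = 8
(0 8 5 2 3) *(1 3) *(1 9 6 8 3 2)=(0 3)(1 2 9 6 8 5)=[3, 2, 9, 0, 4, 1, 8, 7, 5, 6]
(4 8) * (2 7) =[0, 1, 7, 3, 8, 5, 6, 2, 4] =(2 7)(4 8)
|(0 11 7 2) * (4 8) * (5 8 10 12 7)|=|(0 11 5 8 4 10 12 7 2)|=9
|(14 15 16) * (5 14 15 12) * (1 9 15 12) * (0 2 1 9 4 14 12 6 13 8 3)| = 12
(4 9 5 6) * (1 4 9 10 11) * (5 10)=(1 4 5 6 9 10 11)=[0, 4, 2, 3, 5, 6, 9, 7, 8, 10, 11, 1]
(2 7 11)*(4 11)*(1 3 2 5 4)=(1 3 2 7)(4 11 5)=[0, 3, 7, 2, 11, 4, 6, 1, 8, 9, 10, 5]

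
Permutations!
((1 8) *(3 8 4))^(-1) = ((1 4 3 8))^(-1) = (1 8 3 4)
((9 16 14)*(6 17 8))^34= (6 17 8)(9 16 14)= ((6 17 8)(9 16 14))^34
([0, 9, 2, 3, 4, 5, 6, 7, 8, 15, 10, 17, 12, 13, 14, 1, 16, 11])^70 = (17)(1 9 15)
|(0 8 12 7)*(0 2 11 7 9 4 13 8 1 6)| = |(0 1 6)(2 11 7)(4 13 8 12 9)| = 15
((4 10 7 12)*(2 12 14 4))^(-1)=((2 12)(4 10 7 14))^(-1)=(2 12)(4 14 7 10)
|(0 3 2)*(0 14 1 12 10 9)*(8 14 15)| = 10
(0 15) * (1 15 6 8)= (0 6 8 1 15)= [6, 15, 2, 3, 4, 5, 8, 7, 1, 9, 10, 11, 12, 13, 14, 0]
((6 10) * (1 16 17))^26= ((1 16 17)(6 10))^26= (1 17 16)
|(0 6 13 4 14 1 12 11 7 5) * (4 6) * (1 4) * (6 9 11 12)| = |(0 1 6 13 9 11 7 5)(4 14)| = 8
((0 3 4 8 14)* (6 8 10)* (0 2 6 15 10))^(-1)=((0 3 4)(2 6 8 14)(10 15))^(-1)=(0 4 3)(2 14 8 6)(10 15)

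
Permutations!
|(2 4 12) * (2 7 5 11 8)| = |(2 4 12 7 5 11 8)| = 7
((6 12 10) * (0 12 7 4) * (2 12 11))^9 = ((0 11 2 12 10 6 7 4))^9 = (0 11 2 12 10 6 7 4)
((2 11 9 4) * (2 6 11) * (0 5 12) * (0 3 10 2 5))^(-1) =(2 10 3 12 5)(4 9 11 6)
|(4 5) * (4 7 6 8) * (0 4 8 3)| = |(8)(0 4 5 7 6 3)| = 6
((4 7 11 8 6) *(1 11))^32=((1 11 8 6 4 7))^32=(1 8 4)(6 7 11)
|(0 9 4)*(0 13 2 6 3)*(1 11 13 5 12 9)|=|(0 1 11 13 2 6 3)(4 5 12 9)|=28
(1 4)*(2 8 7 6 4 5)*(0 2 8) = [2, 5, 0, 3, 1, 8, 4, 6, 7] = (0 2)(1 5 8 7 6 4)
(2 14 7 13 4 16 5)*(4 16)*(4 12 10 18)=(2 14 7 13 16 5)(4 12 10 18)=[0, 1, 14, 3, 12, 2, 6, 13, 8, 9, 18, 11, 10, 16, 7, 15, 5, 17, 4]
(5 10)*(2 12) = (2 12)(5 10) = [0, 1, 12, 3, 4, 10, 6, 7, 8, 9, 5, 11, 2]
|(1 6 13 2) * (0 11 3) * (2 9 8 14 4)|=|(0 11 3)(1 6 13 9 8 14 4 2)|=24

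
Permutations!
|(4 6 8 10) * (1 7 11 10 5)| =|(1 7 11 10 4 6 8 5)| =8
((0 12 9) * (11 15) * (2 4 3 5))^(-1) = (0 9 12)(2 5 3 4)(11 15)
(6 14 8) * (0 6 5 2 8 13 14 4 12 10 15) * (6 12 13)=(0 12 10 15)(2 8 5)(4 13 14 6)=[12, 1, 8, 3, 13, 2, 4, 7, 5, 9, 15, 11, 10, 14, 6, 0]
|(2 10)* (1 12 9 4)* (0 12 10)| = |(0 12 9 4 1 10 2)| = 7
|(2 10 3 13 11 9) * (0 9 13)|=|(0 9 2 10 3)(11 13)|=10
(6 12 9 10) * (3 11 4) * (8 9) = (3 11 4)(6 12 8 9 10) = [0, 1, 2, 11, 3, 5, 12, 7, 9, 10, 6, 4, 8]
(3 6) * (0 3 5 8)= (0 3 6 5 8)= [3, 1, 2, 6, 4, 8, 5, 7, 0]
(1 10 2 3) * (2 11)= (1 10 11 2 3)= [0, 10, 3, 1, 4, 5, 6, 7, 8, 9, 11, 2]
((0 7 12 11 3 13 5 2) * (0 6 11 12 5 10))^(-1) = (0 10 13 3 11 6 2 5 7)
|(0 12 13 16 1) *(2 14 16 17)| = |(0 12 13 17 2 14 16 1)| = 8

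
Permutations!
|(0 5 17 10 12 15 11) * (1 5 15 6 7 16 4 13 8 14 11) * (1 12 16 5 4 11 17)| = |(0 15 12 6 7 5 1 4 13 8 14 17 10 16 11)| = 15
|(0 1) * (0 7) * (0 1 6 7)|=4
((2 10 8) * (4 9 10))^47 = (2 9 8 4 10)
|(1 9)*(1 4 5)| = 4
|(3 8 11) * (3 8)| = |(8 11)| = 2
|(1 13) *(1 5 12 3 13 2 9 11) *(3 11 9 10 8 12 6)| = 12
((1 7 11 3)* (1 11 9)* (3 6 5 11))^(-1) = ((1 7 9)(5 11 6))^(-1) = (1 9 7)(5 6 11)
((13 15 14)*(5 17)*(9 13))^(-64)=(17)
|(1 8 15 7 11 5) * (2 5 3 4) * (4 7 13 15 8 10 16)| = 6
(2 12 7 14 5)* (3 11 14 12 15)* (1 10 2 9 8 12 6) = [0, 10, 15, 11, 4, 9, 1, 6, 12, 8, 2, 14, 7, 13, 5, 3] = (1 10 2 15 3 11 14 5 9 8 12 7 6)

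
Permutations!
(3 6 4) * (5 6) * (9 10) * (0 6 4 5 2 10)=(0 6 5 4 3 2 10 9)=[6, 1, 10, 2, 3, 4, 5, 7, 8, 0, 9]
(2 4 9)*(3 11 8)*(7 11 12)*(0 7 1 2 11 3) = (0 7 3 12 1 2 4 9 11 8) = [7, 2, 4, 12, 9, 5, 6, 3, 0, 11, 10, 8, 1]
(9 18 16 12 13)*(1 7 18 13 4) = (1 7 18 16 12 4)(9 13) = [0, 7, 2, 3, 1, 5, 6, 18, 8, 13, 10, 11, 4, 9, 14, 15, 12, 17, 16]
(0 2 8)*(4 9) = (0 2 8)(4 9) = [2, 1, 8, 3, 9, 5, 6, 7, 0, 4]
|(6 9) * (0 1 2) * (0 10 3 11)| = 6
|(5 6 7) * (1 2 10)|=|(1 2 10)(5 6 7)|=3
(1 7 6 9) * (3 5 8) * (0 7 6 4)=[7, 6, 2, 5, 0, 8, 9, 4, 3, 1]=(0 7 4)(1 6 9)(3 5 8)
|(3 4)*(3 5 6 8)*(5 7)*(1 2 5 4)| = 6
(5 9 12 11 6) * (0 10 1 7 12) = (0 10 1 7 12 11 6 5 9) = [10, 7, 2, 3, 4, 9, 5, 12, 8, 0, 1, 6, 11]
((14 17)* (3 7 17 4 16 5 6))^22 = (3 5 4 17)(6 16 14 7)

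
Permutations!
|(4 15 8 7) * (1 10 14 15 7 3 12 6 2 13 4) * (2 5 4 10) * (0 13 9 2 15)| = 36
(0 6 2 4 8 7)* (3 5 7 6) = (0 3 5 7)(2 4 8 6) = [3, 1, 4, 5, 8, 7, 2, 0, 6]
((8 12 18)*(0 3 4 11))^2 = ((0 3 4 11)(8 12 18))^2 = (0 4)(3 11)(8 18 12)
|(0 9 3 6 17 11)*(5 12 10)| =6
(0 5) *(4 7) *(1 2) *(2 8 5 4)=(0 4 7 2 1 8 5)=[4, 8, 1, 3, 7, 0, 6, 2, 5]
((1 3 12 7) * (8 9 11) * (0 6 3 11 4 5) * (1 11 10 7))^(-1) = (0 5 4 9 8 11 7 10 1 12 3 6)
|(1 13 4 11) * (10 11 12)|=6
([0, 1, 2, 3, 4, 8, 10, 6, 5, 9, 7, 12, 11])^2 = (12)(6 7 10)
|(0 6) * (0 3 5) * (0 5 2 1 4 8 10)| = |(0 6 3 2 1 4 8 10)| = 8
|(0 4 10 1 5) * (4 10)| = 4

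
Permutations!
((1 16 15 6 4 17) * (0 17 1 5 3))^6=((0 17 5 3)(1 16 15 6 4))^6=(0 5)(1 16 15 6 4)(3 17)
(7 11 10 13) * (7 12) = (7 11 10 13 12) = [0, 1, 2, 3, 4, 5, 6, 11, 8, 9, 13, 10, 7, 12]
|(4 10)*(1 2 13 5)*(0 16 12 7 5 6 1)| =|(0 16 12 7 5)(1 2 13 6)(4 10)| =20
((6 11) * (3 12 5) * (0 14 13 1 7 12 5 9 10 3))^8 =(0 3 9 7 13)(1 14 5 10 12)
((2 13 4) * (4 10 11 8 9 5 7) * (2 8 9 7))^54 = (13)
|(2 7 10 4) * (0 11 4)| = 6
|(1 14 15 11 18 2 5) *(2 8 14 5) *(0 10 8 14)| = |(0 10 8)(1 5)(11 18 14 15)| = 12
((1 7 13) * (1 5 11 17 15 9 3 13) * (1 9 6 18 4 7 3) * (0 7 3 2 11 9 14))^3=(1 17 18 13)(2 15 4 5)(3 9 11 6)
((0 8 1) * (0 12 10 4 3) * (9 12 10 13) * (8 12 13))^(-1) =((0 12 8 1 10 4 3)(9 13))^(-1) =(0 3 4 10 1 8 12)(9 13)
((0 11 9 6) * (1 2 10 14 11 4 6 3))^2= (0 6 4)(1 10 11 3 2 14 9)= ((0 4 6)(1 2 10 14 11 9 3))^2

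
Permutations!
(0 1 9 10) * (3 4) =(0 1 9 10)(3 4) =[1, 9, 2, 4, 3, 5, 6, 7, 8, 10, 0]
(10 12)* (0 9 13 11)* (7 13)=[9, 1, 2, 3, 4, 5, 6, 13, 8, 7, 12, 0, 10, 11]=(0 9 7 13 11)(10 12)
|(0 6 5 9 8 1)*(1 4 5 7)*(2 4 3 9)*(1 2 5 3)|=|(0 6 7 2 4 3 9 8 1)|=9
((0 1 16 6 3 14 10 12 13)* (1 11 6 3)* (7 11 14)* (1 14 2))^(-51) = (0 10 11 16)(1 13 14 7)(2 12 6 3)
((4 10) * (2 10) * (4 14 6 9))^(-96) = ((2 10 14 6 9 4))^(-96) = (14)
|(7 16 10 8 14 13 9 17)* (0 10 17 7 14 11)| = 12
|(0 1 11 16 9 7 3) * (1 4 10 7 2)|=5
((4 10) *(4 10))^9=(10)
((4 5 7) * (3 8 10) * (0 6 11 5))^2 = (0 11 7)(3 10 8)(4 6 5)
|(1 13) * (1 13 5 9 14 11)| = 5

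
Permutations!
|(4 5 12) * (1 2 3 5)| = |(1 2 3 5 12 4)| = 6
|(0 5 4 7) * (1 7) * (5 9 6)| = 7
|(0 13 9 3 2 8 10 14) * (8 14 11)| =6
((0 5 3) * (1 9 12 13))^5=((0 5 3)(1 9 12 13))^5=(0 3 5)(1 9 12 13)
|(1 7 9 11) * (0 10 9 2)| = 7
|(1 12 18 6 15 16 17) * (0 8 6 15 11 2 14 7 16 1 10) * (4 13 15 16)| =|(0 8 6 11 2 14 7 4 13 15 1 12 18 16 17 10)| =16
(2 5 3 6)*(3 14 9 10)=(2 5 14 9 10 3 6)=[0, 1, 5, 6, 4, 14, 2, 7, 8, 10, 3, 11, 12, 13, 9]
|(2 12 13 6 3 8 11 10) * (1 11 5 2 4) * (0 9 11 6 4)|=36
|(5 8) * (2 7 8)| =|(2 7 8 5)| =4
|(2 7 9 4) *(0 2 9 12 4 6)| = 7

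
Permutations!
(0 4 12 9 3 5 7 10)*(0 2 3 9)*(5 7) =[4, 1, 3, 7, 12, 5, 6, 10, 8, 9, 2, 11, 0] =(0 4 12)(2 3 7 10)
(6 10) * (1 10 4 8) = (1 10 6 4 8) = [0, 10, 2, 3, 8, 5, 4, 7, 1, 9, 6]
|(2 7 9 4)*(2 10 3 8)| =7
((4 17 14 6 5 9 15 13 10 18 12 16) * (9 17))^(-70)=((4 9 15 13 10 18 12 16)(5 17 14 6))^(-70)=(4 15 10 12)(5 14)(6 17)(9 13 18 16)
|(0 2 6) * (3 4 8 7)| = 12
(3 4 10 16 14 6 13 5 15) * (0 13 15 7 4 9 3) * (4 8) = (0 13 5 7 8 4 10 16 14 6 15)(3 9) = [13, 1, 2, 9, 10, 7, 15, 8, 4, 3, 16, 11, 12, 5, 6, 0, 14]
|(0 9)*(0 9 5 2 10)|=4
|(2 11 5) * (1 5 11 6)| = 4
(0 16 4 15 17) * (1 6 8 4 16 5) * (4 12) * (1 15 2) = [5, 6, 1, 3, 2, 15, 8, 7, 12, 9, 10, 11, 4, 13, 14, 17, 16, 0] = (0 5 15 17)(1 6 8 12 4 2)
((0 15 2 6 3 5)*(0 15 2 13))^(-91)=(15)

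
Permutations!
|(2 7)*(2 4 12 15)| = |(2 7 4 12 15)| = 5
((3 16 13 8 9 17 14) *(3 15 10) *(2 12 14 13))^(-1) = ((2 12 14 15 10 3 16)(8 9 17 13))^(-1) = (2 16 3 10 15 14 12)(8 13 17 9)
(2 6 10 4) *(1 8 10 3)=[0, 8, 6, 1, 2, 5, 3, 7, 10, 9, 4]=(1 8 10 4 2 6 3)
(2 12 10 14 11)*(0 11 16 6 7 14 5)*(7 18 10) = (0 11 2 12 7 14 16 6 18 10 5) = [11, 1, 12, 3, 4, 0, 18, 14, 8, 9, 5, 2, 7, 13, 16, 15, 6, 17, 10]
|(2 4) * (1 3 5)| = 6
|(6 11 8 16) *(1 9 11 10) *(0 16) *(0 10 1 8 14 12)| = |(0 16 6 1 9 11 14 12)(8 10)| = 8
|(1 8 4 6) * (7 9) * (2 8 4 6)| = |(1 4 2 8 6)(7 9)| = 10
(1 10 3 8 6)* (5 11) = (1 10 3 8 6)(5 11) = [0, 10, 2, 8, 4, 11, 1, 7, 6, 9, 3, 5]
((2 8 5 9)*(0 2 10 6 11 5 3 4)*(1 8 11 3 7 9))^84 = (11)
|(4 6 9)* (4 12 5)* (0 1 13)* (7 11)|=|(0 1 13)(4 6 9 12 5)(7 11)|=30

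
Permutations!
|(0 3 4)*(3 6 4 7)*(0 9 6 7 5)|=|(0 7 3 5)(4 9 6)|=12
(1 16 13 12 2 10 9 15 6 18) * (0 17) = (0 17)(1 16 13 12 2 10 9 15 6 18) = [17, 16, 10, 3, 4, 5, 18, 7, 8, 15, 9, 11, 2, 12, 14, 6, 13, 0, 1]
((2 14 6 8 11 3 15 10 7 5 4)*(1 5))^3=((1 5 4 2 14 6 8 11 3 15 10 7))^3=(1 2 8 15)(3 7 4 6)(5 14 11 10)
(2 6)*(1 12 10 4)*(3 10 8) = (1 12 8 3 10 4)(2 6) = [0, 12, 6, 10, 1, 5, 2, 7, 3, 9, 4, 11, 8]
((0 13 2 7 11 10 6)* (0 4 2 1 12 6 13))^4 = (1 2 13 4 10 6 11 12 7)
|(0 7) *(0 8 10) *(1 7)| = 5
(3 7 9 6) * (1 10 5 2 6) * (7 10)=(1 7 9)(2 6 3 10 5)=[0, 7, 6, 10, 4, 2, 3, 9, 8, 1, 5]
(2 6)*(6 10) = (2 10 6) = [0, 1, 10, 3, 4, 5, 2, 7, 8, 9, 6]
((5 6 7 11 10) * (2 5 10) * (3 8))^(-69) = (2 5 6 7 11)(3 8)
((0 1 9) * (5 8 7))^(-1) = (0 9 1)(5 7 8) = ((0 1 9)(5 8 7))^(-1)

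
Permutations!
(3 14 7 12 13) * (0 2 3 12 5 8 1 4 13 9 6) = (0 2 3 14 7 5 8 1 4 13 12 9 6) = [2, 4, 3, 14, 13, 8, 0, 5, 1, 6, 10, 11, 9, 12, 7]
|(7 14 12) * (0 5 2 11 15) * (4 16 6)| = 15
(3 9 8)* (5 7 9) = (3 5 7 9 8) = [0, 1, 2, 5, 4, 7, 6, 9, 3, 8]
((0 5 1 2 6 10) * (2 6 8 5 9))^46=((0 9 2 8 5 1 6 10))^46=(0 6 5 2)(1 8 9 10)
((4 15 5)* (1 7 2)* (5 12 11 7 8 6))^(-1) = ((1 8 6 5 4 15 12 11 7 2))^(-1) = (1 2 7 11 12 15 4 5 6 8)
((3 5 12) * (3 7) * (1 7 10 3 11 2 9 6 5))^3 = ((1 7 11 2 9 6 5 12 10 3))^3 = (1 2 5 3 11 6 10 7 9 12)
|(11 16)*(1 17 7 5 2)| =|(1 17 7 5 2)(11 16)| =10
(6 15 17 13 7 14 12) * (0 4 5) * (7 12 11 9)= (0 4 5)(6 15 17 13 12)(7 14 11 9)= [4, 1, 2, 3, 5, 0, 15, 14, 8, 7, 10, 9, 6, 12, 11, 17, 16, 13]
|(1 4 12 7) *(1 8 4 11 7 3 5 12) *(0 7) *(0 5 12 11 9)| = 6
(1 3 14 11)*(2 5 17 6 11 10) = [0, 3, 5, 14, 4, 17, 11, 7, 8, 9, 2, 1, 12, 13, 10, 15, 16, 6] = (1 3 14 10 2 5 17 6 11)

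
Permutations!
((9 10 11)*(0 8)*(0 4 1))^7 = (0 1 4 8)(9 10 11)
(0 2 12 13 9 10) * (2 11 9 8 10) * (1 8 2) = (0 11 9 1 8 10)(2 12 13) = [11, 8, 12, 3, 4, 5, 6, 7, 10, 1, 0, 9, 13, 2]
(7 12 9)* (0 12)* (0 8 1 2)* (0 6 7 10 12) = (1 2 6 7 8)(9 10 12) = [0, 2, 6, 3, 4, 5, 7, 8, 1, 10, 12, 11, 9]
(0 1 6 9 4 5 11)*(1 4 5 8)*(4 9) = (0 9 5 11)(1 6 4 8) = [9, 6, 2, 3, 8, 11, 4, 7, 1, 5, 10, 0]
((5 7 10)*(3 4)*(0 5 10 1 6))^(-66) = ((10)(0 5 7 1 6)(3 4))^(-66) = (10)(0 6 1 7 5)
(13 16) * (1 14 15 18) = (1 14 15 18)(13 16) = [0, 14, 2, 3, 4, 5, 6, 7, 8, 9, 10, 11, 12, 16, 15, 18, 13, 17, 1]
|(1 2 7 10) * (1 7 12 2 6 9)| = 6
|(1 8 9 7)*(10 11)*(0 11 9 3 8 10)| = 4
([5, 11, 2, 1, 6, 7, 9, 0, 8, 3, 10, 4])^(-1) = [7, 3, 2, 9, 11, 0, 4, 5, 8, 6, 10, 1]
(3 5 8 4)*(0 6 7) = [6, 1, 2, 5, 3, 8, 7, 0, 4] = (0 6 7)(3 5 8 4)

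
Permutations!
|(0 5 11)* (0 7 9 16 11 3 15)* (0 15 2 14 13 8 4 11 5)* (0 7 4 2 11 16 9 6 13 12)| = |(0 7 6 13 8 2 14 12)(3 11 4 16 5)| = 40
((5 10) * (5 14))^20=((5 10 14))^20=(5 14 10)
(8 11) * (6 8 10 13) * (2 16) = (2 16)(6 8 11 10 13) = [0, 1, 16, 3, 4, 5, 8, 7, 11, 9, 13, 10, 12, 6, 14, 15, 2]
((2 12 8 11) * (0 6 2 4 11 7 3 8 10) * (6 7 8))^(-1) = ((0 7 3 6 2 12 10)(4 11))^(-1) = (0 10 12 2 6 3 7)(4 11)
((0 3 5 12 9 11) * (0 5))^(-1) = (0 3)(5 11 9 12)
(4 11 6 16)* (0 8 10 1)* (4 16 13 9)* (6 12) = (16)(0 8 10 1)(4 11 12 6 13 9) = [8, 0, 2, 3, 11, 5, 13, 7, 10, 4, 1, 12, 6, 9, 14, 15, 16]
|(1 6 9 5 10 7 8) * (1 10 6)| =|(5 6 9)(7 8 10)| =3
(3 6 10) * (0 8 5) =[8, 1, 2, 6, 4, 0, 10, 7, 5, 9, 3] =(0 8 5)(3 6 10)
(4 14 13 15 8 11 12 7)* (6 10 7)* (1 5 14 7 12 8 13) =(1 5 14)(4 7)(6 10 12)(8 11)(13 15) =[0, 5, 2, 3, 7, 14, 10, 4, 11, 9, 12, 8, 6, 15, 1, 13]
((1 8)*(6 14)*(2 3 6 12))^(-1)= ((1 8)(2 3 6 14 12))^(-1)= (1 8)(2 12 14 6 3)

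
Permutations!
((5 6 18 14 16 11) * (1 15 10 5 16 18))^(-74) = (18)(1 15 10 5 6)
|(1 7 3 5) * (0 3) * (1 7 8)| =|(0 3 5 7)(1 8)| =4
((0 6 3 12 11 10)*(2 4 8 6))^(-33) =(0 8 12)(2 6 11)(3 10 4)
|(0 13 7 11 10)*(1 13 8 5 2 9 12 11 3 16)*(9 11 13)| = |(0 8 5 2 11 10)(1 9 12 13 7 3 16)| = 42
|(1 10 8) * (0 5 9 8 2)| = 7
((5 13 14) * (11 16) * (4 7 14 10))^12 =((4 7 14 5 13 10)(11 16))^12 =(16)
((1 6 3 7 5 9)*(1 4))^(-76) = ((1 6 3 7 5 9 4))^(-76) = (1 6 3 7 5 9 4)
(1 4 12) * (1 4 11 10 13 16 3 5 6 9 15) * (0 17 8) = (0 17 8)(1 11 10 13 16 3 5 6 9 15)(4 12) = [17, 11, 2, 5, 12, 6, 9, 7, 0, 15, 13, 10, 4, 16, 14, 1, 3, 8]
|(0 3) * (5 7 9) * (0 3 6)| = 6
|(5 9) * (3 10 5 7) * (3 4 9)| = |(3 10 5)(4 9 7)| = 3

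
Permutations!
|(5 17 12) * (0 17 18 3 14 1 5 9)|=|(0 17 12 9)(1 5 18 3 14)|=20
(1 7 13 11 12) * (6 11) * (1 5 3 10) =(1 7 13 6 11 12 5 3 10) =[0, 7, 2, 10, 4, 3, 11, 13, 8, 9, 1, 12, 5, 6]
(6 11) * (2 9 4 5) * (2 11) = [0, 1, 9, 3, 5, 11, 2, 7, 8, 4, 10, 6] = (2 9 4 5 11 6)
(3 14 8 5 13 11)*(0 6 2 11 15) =(0 6 2 11 3 14 8 5 13 15) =[6, 1, 11, 14, 4, 13, 2, 7, 5, 9, 10, 3, 12, 15, 8, 0]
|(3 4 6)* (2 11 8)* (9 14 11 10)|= |(2 10 9 14 11 8)(3 4 6)|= 6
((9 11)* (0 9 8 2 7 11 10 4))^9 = (0 9 10 4)(2 7 11 8)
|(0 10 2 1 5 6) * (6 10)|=4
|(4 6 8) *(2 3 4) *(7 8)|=6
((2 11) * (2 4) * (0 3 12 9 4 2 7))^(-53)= ((0 3 12 9 4 7)(2 11))^(-53)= (0 3 12 9 4 7)(2 11)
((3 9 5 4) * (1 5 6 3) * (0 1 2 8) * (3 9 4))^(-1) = ((0 1 5 3 4 2 8)(6 9))^(-1) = (0 8 2 4 3 5 1)(6 9)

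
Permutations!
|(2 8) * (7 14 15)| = |(2 8)(7 14 15)| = 6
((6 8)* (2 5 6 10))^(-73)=((2 5 6 8 10))^(-73)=(2 6 10 5 8)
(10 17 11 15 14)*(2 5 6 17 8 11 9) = (2 5 6 17 9)(8 11 15 14 10) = [0, 1, 5, 3, 4, 6, 17, 7, 11, 2, 8, 15, 12, 13, 10, 14, 16, 9]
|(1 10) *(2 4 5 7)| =4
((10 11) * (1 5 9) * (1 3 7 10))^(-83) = (1 5 9 3 7 10 11)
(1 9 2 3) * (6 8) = (1 9 2 3)(6 8) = [0, 9, 3, 1, 4, 5, 8, 7, 6, 2]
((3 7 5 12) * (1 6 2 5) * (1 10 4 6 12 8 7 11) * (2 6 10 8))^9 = ((1 12 3 11)(2 5)(4 10)(7 8))^9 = (1 12 3 11)(2 5)(4 10)(7 8)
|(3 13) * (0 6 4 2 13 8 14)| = 8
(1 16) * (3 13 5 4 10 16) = (1 3 13 5 4 10 16) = [0, 3, 2, 13, 10, 4, 6, 7, 8, 9, 16, 11, 12, 5, 14, 15, 1]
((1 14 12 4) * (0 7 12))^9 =(0 4)(1 7)(12 14)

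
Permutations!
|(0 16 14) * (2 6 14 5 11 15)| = 8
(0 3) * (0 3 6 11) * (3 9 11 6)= [3, 1, 2, 9, 4, 5, 6, 7, 8, 11, 10, 0]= (0 3 9 11)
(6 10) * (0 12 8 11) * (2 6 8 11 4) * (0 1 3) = [12, 3, 6, 0, 2, 5, 10, 7, 4, 9, 8, 1, 11] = (0 12 11 1 3)(2 6 10 8 4)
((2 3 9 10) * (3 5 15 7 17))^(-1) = ((2 5 15 7 17 3 9 10))^(-1) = (2 10 9 3 17 7 15 5)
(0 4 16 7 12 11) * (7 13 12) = [4, 1, 2, 3, 16, 5, 6, 7, 8, 9, 10, 0, 11, 12, 14, 15, 13] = (0 4 16 13 12 11)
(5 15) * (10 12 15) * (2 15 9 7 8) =[0, 1, 15, 3, 4, 10, 6, 8, 2, 7, 12, 11, 9, 13, 14, 5] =(2 15 5 10 12 9 7 8)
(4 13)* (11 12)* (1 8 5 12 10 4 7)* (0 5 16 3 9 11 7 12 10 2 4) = [5, 8, 4, 9, 13, 10, 6, 1, 16, 11, 0, 2, 7, 12, 14, 15, 3] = (0 5 10)(1 8 16 3 9 11 2 4 13 12 7)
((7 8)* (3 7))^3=(8)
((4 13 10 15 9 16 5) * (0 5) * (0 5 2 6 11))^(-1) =(0 11 6 2)(4 5 16 9 15 10 13)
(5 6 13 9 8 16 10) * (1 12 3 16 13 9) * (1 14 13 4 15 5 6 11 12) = (3 16 10 6 9 8 4 15 5 11 12)(13 14) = [0, 1, 2, 16, 15, 11, 9, 7, 4, 8, 6, 12, 3, 14, 13, 5, 10]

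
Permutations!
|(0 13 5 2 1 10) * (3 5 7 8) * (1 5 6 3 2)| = 8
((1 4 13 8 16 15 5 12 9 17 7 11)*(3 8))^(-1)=(1 11 7 17 9 12 5 15 16 8 3 13 4)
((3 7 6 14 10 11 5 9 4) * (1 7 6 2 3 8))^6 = ((1 7 2 3 6 14 10 11 5 9 4 8))^6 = (1 10)(2 5)(3 9)(4 6)(7 11)(8 14)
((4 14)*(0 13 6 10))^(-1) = (0 10 6 13)(4 14)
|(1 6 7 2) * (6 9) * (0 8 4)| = |(0 8 4)(1 9 6 7 2)| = 15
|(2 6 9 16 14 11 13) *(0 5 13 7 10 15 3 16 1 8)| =56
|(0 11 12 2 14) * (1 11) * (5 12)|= |(0 1 11 5 12 2 14)|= 7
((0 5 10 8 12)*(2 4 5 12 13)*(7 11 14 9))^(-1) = (0 12)(2 13 8 10 5 4)(7 9 14 11)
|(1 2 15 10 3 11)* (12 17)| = |(1 2 15 10 3 11)(12 17)| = 6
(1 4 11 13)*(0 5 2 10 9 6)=(0 5 2 10 9 6)(1 4 11 13)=[5, 4, 10, 3, 11, 2, 0, 7, 8, 6, 9, 13, 12, 1]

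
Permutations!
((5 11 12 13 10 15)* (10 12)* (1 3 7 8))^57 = ((1 3 7 8)(5 11 10 15)(12 13))^57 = (1 3 7 8)(5 11 10 15)(12 13)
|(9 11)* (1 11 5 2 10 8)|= |(1 11 9 5 2 10 8)|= 7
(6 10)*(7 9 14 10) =(6 7 9 14 10) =[0, 1, 2, 3, 4, 5, 7, 9, 8, 14, 6, 11, 12, 13, 10]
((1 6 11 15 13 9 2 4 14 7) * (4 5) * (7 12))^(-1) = (1 7 12 14 4 5 2 9 13 15 11 6)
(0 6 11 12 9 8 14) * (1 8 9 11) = (0 6 1 8 14)(11 12) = [6, 8, 2, 3, 4, 5, 1, 7, 14, 9, 10, 12, 11, 13, 0]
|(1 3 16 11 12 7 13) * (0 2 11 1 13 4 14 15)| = |(0 2 11 12 7 4 14 15)(1 3 16)| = 24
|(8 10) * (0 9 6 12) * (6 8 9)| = |(0 6 12)(8 10 9)| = 3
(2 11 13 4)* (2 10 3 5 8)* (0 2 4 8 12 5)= (0 2 11 13 8 4 10 3)(5 12)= [2, 1, 11, 0, 10, 12, 6, 7, 4, 9, 3, 13, 5, 8]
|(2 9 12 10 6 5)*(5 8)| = 7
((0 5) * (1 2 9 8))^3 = (0 5)(1 8 9 2)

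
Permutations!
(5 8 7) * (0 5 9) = (0 5 8 7 9) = [5, 1, 2, 3, 4, 8, 6, 9, 7, 0]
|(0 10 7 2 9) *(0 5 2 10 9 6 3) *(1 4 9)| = 8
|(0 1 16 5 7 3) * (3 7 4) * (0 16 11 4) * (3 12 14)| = 9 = |(0 1 11 4 12 14 3 16 5)|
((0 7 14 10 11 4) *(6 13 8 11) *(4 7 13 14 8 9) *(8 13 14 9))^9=((0 14 10 6 9 4)(7 13 8 11))^9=(0 6)(4 10)(7 13 8 11)(9 14)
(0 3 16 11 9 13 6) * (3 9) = [9, 1, 2, 16, 4, 5, 0, 7, 8, 13, 10, 3, 12, 6, 14, 15, 11] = (0 9 13 6)(3 16 11)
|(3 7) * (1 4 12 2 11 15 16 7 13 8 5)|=12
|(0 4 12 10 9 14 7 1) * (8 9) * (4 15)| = 10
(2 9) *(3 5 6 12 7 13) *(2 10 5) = (2 9 10 5 6 12 7 13 3) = [0, 1, 9, 2, 4, 6, 12, 13, 8, 10, 5, 11, 7, 3]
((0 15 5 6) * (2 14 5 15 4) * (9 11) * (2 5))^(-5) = (15)(0 6 5 4)(2 14)(9 11)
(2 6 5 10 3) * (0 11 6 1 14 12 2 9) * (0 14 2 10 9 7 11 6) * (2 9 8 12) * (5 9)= (0 6 9 14 2 1 5 8 12 10 3 7 11)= [6, 5, 1, 7, 4, 8, 9, 11, 12, 14, 3, 0, 10, 13, 2]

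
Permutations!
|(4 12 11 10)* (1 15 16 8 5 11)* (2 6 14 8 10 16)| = |(1 15 2 6 14 8 5 11 16 10 4 12)| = 12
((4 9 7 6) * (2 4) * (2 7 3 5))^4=(2 5 3 9 4)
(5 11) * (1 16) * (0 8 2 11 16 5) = [8, 5, 11, 3, 4, 16, 6, 7, 2, 9, 10, 0, 12, 13, 14, 15, 1] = (0 8 2 11)(1 5 16)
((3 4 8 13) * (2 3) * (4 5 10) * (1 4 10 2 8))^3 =(1 4)(8 13)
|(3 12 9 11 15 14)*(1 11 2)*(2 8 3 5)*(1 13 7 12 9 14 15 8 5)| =|(15)(1 11 8 3 9 5 2 13 7 12 14)| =11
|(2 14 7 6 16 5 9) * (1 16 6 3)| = 8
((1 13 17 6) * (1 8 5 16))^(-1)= ((1 13 17 6 8 5 16))^(-1)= (1 16 5 8 6 17 13)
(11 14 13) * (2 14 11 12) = (2 14 13 12) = [0, 1, 14, 3, 4, 5, 6, 7, 8, 9, 10, 11, 2, 12, 13]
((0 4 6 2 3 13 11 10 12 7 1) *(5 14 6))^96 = (0 2 12 5 13 1 6 10 4 3 7 14 11)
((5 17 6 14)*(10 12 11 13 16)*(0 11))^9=(0 16)(5 17 6 14)(10 11)(12 13)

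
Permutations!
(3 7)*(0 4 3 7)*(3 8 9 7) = [4, 1, 2, 0, 8, 5, 6, 3, 9, 7] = (0 4 8 9 7 3)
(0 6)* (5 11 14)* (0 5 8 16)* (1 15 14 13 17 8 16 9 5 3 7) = (0 6 3 7 1 15 14 16)(5 11 13 17 8 9) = [6, 15, 2, 7, 4, 11, 3, 1, 9, 5, 10, 13, 12, 17, 16, 14, 0, 8]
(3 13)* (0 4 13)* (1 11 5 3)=(0 4 13 1 11 5 3)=[4, 11, 2, 0, 13, 3, 6, 7, 8, 9, 10, 5, 12, 1]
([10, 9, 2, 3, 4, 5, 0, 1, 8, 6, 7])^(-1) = [6, 7, 2, 3, 4, 5, 9, 10, 8, 1, 0]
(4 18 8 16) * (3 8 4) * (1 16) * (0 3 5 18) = [3, 16, 2, 8, 0, 18, 6, 7, 1, 9, 10, 11, 12, 13, 14, 15, 5, 17, 4] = (0 3 8 1 16 5 18 4)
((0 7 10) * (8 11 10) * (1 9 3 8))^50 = (0 1 3 11)(7 9 8 10)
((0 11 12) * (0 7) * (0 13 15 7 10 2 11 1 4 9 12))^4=((0 1 4 9 12 10 2 11)(7 13 15))^4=(0 12)(1 10)(2 4)(7 13 15)(9 11)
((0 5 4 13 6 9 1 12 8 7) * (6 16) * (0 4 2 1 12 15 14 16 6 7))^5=(0 14 6 5 16 9 2 7 12 1 4 8 15 13)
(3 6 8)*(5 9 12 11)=(3 6 8)(5 9 12 11)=[0, 1, 2, 6, 4, 9, 8, 7, 3, 12, 10, 5, 11]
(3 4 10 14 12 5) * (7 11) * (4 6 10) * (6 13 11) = (3 13 11 7 6 10 14 12 5) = [0, 1, 2, 13, 4, 3, 10, 6, 8, 9, 14, 7, 5, 11, 12]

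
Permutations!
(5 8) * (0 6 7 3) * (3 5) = (0 6 7 5 8 3) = [6, 1, 2, 0, 4, 8, 7, 5, 3]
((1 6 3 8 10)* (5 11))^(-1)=(1 10 8 3 6)(5 11)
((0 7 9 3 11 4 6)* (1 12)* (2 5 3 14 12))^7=((0 7 9 14 12 1 2 5 3 11 4 6))^7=(0 5 9 11 12 6 2 7 3 14 4 1)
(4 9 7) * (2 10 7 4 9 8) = [0, 1, 10, 3, 8, 5, 6, 9, 2, 4, 7] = (2 10 7 9 4 8)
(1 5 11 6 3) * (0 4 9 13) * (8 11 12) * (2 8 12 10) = [4, 5, 8, 1, 9, 10, 3, 7, 11, 13, 2, 6, 12, 0] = (0 4 9 13)(1 5 10 2 8 11 6 3)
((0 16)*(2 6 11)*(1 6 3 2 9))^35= (0 16)(1 9 11 6)(2 3)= ((0 16)(1 6 11 9)(2 3))^35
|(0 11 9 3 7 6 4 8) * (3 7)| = |(0 11 9 7 6 4 8)| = 7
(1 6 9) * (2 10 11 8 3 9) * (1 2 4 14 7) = (1 6 4 14 7)(2 10 11 8 3 9) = [0, 6, 10, 9, 14, 5, 4, 1, 3, 2, 11, 8, 12, 13, 7]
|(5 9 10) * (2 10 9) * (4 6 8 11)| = 12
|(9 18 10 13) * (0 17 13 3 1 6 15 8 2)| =12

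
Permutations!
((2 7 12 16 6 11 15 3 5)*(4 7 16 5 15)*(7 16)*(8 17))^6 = ((2 7 12 5)(3 15)(4 16 6 11)(8 17))^6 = (17)(2 12)(4 6)(5 7)(11 16)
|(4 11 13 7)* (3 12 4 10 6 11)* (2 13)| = 6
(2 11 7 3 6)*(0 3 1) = [3, 0, 11, 6, 4, 5, 2, 1, 8, 9, 10, 7] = (0 3 6 2 11 7 1)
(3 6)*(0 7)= (0 7)(3 6)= [7, 1, 2, 6, 4, 5, 3, 0]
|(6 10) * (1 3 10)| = 4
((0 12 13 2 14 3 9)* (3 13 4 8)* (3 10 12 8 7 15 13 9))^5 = (0 7 9 4 14 12 2 10 13 8 15)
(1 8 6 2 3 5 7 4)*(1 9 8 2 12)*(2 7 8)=[0, 7, 3, 5, 9, 8, 12, 4, 6, 2, 10, 11, 1]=(1 7 4 9 2 3 5 8 6 12)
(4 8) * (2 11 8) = [0, 1, 11, 3, 2, 5, 6, 7, 4, 9, 10, 8] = (2 11 8 4)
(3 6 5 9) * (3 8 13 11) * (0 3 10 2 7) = [3, 1, 7, 6, 4, 9, 5, 0, 13, 8, 2, 10, 12, 11] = (0 3 6 5 9 8 13 11 10 2 7)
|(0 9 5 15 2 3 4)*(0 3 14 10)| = |(0 9 5 15 2 14 10)(3 4)| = 14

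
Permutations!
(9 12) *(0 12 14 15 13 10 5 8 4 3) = (0 12 9 14 15 13 10 5 8 4 3) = [12, 1, 2, 0, 3, 8, 6, 7, 4, 14, 5, 11, 9, 10, 15, 13]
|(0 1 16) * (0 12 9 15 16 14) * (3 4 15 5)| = 21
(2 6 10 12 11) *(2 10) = (2 6)(10 12 11) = [0, 1, 6, 3, 4, 5, 2, 7, 8, 9, 12, 10, 11]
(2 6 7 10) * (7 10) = (2 6 10) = [0, 1, 6, 3, 4, 5, 10, 7, 8, 9, 2]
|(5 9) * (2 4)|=|(2 4)(5 9)|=2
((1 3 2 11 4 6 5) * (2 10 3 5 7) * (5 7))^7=((1 7 2 11 4 6 5)(3 10))^7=(11)(3 10)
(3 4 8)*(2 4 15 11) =[0, 1, 4, 15, 8, 5, 6, 7, 3, 9, 10, 2, 12, 13, 14, 11] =(2 4 8 3 15 11)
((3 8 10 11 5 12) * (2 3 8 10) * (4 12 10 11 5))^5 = ((2 3 11 4 12 8)(5 10))^5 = (2 8 12 4 11 3)(5 10)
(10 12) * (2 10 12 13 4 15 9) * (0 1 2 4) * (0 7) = [1, 2, 10, 3, 15, 5, 6, 0, 8, 4, 13, 11, 12, 7, 14, 9] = (0 1 2 10 13 7)(4 15 9)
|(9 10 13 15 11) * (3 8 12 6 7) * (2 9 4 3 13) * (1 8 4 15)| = |(1 8 12 6 7 13)(2 9 10)(3 4)(11 15)| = 6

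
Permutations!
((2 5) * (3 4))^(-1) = (2 5)(3 4)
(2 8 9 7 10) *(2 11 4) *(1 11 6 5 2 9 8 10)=[0, 11, 10, 3, 9, 2, 5, 1, 8, 7, 6, 4]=(1 11 4 9 7)(2 10 6 5)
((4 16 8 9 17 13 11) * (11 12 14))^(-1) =(4 11 14 12 13 17 9 8 16)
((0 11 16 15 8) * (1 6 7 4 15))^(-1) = ((0 11 16 1 6 7 4 15 8))^(-1) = (0 8 15 4 7 6 1 16 11)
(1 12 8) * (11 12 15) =(1 15 11 12 8) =[0, 15, 2, 3, 4, 5, 6, 7, 1, 9, 10, 12, 8, 13, 14, 11]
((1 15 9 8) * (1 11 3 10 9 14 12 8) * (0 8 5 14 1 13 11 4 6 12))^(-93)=(0 5 6 8 14 12 4)(1 15)(3 9 11 10 13)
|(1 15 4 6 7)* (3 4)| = 6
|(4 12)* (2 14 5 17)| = 4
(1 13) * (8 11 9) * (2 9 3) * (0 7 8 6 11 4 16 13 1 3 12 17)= (0 7 8 4 16 13 3 2 9 6 11 12 17)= [7, 1, 9, 2, 16, 5, 11, 8, 4, 6, 10, 12, 17, 3, 14, 15, 13, 0]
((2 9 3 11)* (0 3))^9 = ((0 3 11 2 9))^9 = (0 9 2 11 3)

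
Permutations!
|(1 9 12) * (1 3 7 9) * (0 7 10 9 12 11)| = |(0 7 12 3 10 9 11)| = 7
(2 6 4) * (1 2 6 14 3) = [0, 2, 14, 1, 6, 5, 4, 7, 8, 9, 10, 11, 12, 13, 3] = (1 2 14 3)(4 6)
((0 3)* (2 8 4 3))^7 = (0 8 3 2 4)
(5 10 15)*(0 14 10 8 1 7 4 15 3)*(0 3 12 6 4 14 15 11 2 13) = (0 15 5 8 1 7 14 10 12 6 4 11 2 13) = [15, 7, 13, 3, 11, 8, 4, 14, 1, 9, 12, 2, 6, 0, 10, 5]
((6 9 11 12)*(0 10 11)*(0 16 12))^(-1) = ((0 10 11)(6 9 16 12))^(-1) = (0 11 10)(6 12 16 9)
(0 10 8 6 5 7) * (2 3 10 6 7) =(0 6 5 2 3 10 8 7) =[6, 1, 3, 10, 4, 2, 5, 0, 7, 9, 8]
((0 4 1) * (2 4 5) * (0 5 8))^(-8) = (8)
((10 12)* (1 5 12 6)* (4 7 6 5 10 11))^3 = (1 12 7 10 11 6 5 4) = ((1 10 5 12 11 4 7 6))^3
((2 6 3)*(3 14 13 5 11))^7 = (14)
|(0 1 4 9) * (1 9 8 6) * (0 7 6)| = |(0 9 7 6 1 4 8)| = 7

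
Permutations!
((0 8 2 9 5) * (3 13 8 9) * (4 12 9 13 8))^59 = ((0 13 4 12 9 5)(2 3 8))^59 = (0 5 9 12 4 13)(2 8 3)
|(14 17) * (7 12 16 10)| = 4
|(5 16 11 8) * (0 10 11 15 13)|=8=|(0 10 11 8 5 16 15 13)|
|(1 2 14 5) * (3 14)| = |(1 2 3 14 5)| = 5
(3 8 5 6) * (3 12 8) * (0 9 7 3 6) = (0 9 7 3 6 12 8 5) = [9, 1, 2, 6, 4, 0, 12, 3, 5, 7, 10, 11, 8]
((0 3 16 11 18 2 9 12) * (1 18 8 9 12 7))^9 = ((0 3 16 11 8 9 7 1 18 2 12))^9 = (0 2 1 9 11 3 12 18 7 8 16)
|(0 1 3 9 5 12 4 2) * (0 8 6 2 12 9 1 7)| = 6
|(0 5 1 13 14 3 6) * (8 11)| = 14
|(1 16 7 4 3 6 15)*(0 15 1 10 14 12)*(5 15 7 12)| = 8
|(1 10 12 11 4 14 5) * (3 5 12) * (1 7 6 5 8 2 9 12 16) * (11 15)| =|(1 10 3 8 2 9 12 15 11 4 14 16)(5 7 6)| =12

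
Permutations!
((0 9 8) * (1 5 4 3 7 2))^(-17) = (0 9 8)(1 5 4 3 7 2)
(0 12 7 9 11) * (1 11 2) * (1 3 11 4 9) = (0 12 7 1 4 9 2 3 11) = [12, 4, 3, 11, 9, 5, 6, 1, 8, 2, 10, 0, 7]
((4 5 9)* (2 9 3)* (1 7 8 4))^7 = (1 9 2 3 5 4 8 7)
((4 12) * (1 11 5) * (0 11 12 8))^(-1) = (0 8 4 12 1 5 11)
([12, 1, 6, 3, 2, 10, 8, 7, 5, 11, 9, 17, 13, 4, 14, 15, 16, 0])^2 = [13, 1, 8, 3, 6, 9, 5, 7, 10, 17, 11, 0, 4, 2, 14, 15, 16, 12]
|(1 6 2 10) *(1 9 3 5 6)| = |(2 10 9 3 5 6)| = 6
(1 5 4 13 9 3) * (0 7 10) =[7, 5, 2, 1, 13, 4, 6, 10, 8, 3, 0, 11, 12, 9] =(0 7 10)(1 5 4 13 9 3)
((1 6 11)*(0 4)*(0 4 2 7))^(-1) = (0 7 2)(1 11 6) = ((0 2 7)(1 6 11))^(-1)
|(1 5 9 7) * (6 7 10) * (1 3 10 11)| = 4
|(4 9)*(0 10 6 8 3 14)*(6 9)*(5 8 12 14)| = |(0 10 9 4 6 12 14)(3 5 8)| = 21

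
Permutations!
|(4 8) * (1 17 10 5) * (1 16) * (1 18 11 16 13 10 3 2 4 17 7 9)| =15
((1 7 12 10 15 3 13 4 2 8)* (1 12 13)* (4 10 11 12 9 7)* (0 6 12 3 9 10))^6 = (0 4 7 3 15 12 8)(1 9 11 10 6 2 13)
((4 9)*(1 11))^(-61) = ((1 11)(4 9))^(-61) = (1 11)(4 9)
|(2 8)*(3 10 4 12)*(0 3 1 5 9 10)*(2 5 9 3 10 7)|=11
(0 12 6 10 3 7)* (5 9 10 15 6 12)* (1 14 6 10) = [5, 14, 2, 7, 4, 9, 15, 0, 8, 1, 3, 11, 12, 13, 6, 10] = (0 5 9 1 14 6 15 10 3 7)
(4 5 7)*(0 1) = (0 1)(4 5 7) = [1, 0, 2, 3, 5, 7, 6, 4]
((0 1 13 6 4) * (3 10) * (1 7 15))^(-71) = (0 4 6 13 1 15 7)(3 10)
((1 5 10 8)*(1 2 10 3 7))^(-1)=(1 7 3 5)(2 8 10)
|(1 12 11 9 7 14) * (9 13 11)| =|(1 12 9 7 14)(11 13)| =10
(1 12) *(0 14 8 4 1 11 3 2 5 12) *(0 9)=(0 14 8 4 1 9)(2 5 12 11 3)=[14, 9, 5, 2, 1, 12, 6, 7, 4, 0, 10, 3, 11, 13, 8]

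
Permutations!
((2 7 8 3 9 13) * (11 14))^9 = (2 3)(7 9)(8 13)(11 14)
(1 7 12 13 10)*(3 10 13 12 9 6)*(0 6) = (13)(0 6 3 10 1 7 9) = [6, 7, 2, 10, 4, 5, 3, 9, 8, 0, 1, 11, 12, 13]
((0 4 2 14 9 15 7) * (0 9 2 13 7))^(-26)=(0 9 13)(4 15 7)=((0 4 13 7 9 15)(2 14))^(-26)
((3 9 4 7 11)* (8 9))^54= (11)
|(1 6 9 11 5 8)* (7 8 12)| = 8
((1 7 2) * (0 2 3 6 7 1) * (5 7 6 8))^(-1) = (0 2)(3 7 5 8)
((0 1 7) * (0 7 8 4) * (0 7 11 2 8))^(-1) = ((0 1)(2 8 4 7 11))^(-1) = (0 1)(2 11 7 4 8)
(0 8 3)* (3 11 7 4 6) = [8, 1, 2, 0, 6, 5, 3, 4, 11, 9, 10, 7] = (0 8 11 7 4 6 3)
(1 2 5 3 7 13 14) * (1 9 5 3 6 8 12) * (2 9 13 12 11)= (1 9 5 6 8 11 2 3 7 12)(13 14)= [0, 9, 3, 7, 4, 6, 8, 12, 11, 5, 10, 2, 1, 14, 13]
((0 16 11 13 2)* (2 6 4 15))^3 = ((0 16 11 13 6 4 15 2))^3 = (0 13 15 16 6 2 11 4)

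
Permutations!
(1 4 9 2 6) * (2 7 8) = (1 4 9 7 8 2 6) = [0, 4, 6, 3, 9, 5, 1, 8, 2, 7]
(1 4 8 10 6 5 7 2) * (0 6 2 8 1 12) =(0 6 5 7 8 10 2 12)(1 4) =[6, 4, 12, 3, 1, 7, 5, 8, 10, 9, 2, 11, 0]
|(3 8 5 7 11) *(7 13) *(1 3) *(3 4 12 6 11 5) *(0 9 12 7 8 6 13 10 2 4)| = |(0 9 12 13 8 3 6 11 1)(2 4 7 5 10)| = 45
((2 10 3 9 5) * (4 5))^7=((2 10 3 9 4 5))^7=(2 10 3 9 4 5)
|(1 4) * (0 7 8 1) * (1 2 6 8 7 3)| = |(0 3 1 4)(2 6 8)| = 12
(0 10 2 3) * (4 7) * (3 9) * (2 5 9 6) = (0 10 5 9 3)(2 6)(4 7) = [10, 1, 6, 0, 7, 9, 2, 4, 8, 3, 5]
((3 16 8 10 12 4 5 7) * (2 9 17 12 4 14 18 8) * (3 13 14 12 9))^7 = (2 3 16)(4 10 8 18 14 13 7 5)(9 17)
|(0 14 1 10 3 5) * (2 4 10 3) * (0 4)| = |(0 14 1 3 5 4 10 2)| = 8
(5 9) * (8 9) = (5 8 9) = [0, 1, 2, 3, 4, 8, 6, 7, 9, 5]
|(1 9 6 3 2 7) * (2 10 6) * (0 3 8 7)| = 9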